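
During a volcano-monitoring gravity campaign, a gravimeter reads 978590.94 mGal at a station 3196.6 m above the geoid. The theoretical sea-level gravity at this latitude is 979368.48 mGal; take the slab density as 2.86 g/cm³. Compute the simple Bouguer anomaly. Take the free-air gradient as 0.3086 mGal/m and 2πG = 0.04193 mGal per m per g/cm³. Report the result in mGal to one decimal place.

Free-air correction = 0.3086 × 3196.6 = 986.47 mGal
Free-air anomaly = 978590.94 − 979368.48 + (986.47) = 208.93 mGal
Bouguer slab correction = 0.04193 × 2.86 × 3196.6 = 383.34 mGal
Simple Bouguer anomaly = 208.93 − (383.34) = -174.41 mGal

-174.4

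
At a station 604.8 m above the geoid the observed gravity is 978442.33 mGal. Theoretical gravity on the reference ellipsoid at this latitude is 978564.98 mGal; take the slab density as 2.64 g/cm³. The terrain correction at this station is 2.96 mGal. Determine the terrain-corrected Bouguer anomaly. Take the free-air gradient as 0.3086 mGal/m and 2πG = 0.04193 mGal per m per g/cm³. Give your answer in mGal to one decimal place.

0.0

Free-air correction = 0.3086 × 604.8 = 186.64 mGal
Free-air anomaly = 978442.33 − 978564.98 + (186.64) = 63.99 mGal
Bouguer slab correction = 0.04193 × 2.64 × 604.8 = 66.95 mGal
Simple Bouguer anomaly = 63.99 − (66.95) = -2.96 mGal
Complete Bouguer anomaly = -2.96 + 2.96 = 0.00 mGal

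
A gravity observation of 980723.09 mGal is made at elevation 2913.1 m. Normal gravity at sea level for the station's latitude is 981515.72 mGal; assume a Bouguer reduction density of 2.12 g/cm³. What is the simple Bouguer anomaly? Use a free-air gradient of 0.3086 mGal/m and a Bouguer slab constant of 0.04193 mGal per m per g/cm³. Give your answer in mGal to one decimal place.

Free-air correction = 0.3086 × 2913.1 = 898.98 mGal
Free-air anomaly = 980723.09 − 981515.72 + (898.98) = 106.35 mGal
Bouguer slab correction = 0.04193 × 2.12 × 2913.1 = 258.95 mGal
Simple Bouguer anomaly = 106.35 − (258.95) = -152.60 mGal

-152.6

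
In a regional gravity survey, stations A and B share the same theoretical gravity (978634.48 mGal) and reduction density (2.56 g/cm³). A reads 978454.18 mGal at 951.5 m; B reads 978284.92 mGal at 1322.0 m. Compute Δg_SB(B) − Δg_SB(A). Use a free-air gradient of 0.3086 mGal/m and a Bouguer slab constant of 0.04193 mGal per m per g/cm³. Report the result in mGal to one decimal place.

-94.7

Δg_SB(A) = 978454.18 − 978634.48 + 0.3086×951.5 − 0.04193×2.56×951.5 = 11.20 mGal
Δg_SB(B) = 978284.92 − 978634.48 + 0.3086×1322.0 − 0.04193×2.56×1322.0 = -83.50 mGal
Difference = -83.50 − (11.20) = -94.70 mGal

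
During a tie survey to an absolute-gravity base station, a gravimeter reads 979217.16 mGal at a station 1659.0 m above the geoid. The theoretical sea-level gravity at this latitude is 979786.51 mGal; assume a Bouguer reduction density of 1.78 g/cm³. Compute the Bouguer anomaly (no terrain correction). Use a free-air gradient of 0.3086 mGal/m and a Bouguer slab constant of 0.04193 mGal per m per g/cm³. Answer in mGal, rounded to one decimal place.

Free-air correction = 0.3086 × 1659.0 = 511.97 mGal
Free-air anomaly = 979217.16 − 979786.51 + (511.97) = -57.38 mGal
Bouguer slab correction = 0.04193 × 1.78 × 1659.0 = 123.82 mGal
Simple Bouguer anomaly = -57.38 − (123.82) = -181.20 mGal

-181.2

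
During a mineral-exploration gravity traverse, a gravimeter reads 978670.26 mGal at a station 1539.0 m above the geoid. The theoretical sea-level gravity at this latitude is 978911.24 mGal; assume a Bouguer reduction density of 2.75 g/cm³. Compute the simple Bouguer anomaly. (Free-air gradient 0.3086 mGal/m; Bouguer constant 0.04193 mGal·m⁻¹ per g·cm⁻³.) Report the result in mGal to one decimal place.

Free-air correction = 0.3086 × 1539.0 = 474.94 mGal
Free-air anomaly = 978670.26 − 978911.24 + (474.94) = 233.96 mGal
Bouguer slab correction = 0.04193 × 2.75 × 1539.0 = 177.46 mGal
Simple Bouguer anomaly = 233.96 − (177.46) = 56.50 mGal

56.5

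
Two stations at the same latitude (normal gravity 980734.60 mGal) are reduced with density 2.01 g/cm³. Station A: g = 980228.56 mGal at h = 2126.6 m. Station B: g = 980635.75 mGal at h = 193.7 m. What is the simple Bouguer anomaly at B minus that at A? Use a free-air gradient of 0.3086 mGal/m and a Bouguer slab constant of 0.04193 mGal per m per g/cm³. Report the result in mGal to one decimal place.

-26.4

Δg_SB(A) = 980228.56 − 980734.60 + 0.3086×2126.6 − 0.04193×2.01×2126.6 = -29.00 mGal
Δg_SB(B) = 980635.75 − 980734.60 + 0.3086×193.7 − 0.04193×2.01×193.7 = -55.40 mGal
Difference = -55.40 − (-29.00) = -26.40 mGal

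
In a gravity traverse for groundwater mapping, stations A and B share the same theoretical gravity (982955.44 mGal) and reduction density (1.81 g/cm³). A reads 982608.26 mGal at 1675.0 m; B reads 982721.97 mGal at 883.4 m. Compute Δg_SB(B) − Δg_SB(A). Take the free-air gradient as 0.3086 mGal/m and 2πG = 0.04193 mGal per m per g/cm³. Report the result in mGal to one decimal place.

Δg_SB(A) = 982608.26 − 982955.44 + 0.3086×1675.0 − 0.04193×1.81×1675.0 = 42.60 mGal
Δg_SB(B) = 982721.97 − 982955.44 + 0.3086×883.4 − 0.04193×1.81×883.4 = -27.90 mGal
Difference = -27.90 − (42.60) = -70.50 mGal

-70.5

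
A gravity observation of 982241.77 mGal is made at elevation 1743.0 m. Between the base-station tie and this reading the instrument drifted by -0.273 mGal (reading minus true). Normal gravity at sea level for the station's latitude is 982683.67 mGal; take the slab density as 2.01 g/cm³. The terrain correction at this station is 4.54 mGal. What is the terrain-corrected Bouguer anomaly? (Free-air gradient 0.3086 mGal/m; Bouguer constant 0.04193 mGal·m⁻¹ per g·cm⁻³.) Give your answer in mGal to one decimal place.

Drift-corrected reading = 982241.77 − (-0.273) = 982242.043 mGal
Free-air correction = 0.3086 × 1743.0 = 537.89 mGal
Free-air anomaly = 982242.043 − 982683.67 + (537.89) = 96.263 mGal
Bouguer slab correction = 0.04193 × 2.01 × 1743.0 = 146.90 mGal
Simple Bouguer anomaly = 96.263 − (146.90) = -50.637 mGal
Complete Bouguer anomaly = -50.637 + 4.54 = -46.097 mGal

-46.1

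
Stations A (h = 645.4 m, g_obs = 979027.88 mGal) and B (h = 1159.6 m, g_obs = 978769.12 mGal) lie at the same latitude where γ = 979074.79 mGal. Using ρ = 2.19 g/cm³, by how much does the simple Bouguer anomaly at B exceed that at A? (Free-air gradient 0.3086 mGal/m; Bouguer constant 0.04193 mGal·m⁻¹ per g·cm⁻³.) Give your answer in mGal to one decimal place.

-147.3

Δg_SB(A) = 979027.88 − 979074.79 + 0.3086×645.4 − 0.04193×2.19×645.4 = 93.00 mGal
Δg_SB(B) = 978769.12 − 979074.79 + 0.3086×1159.6 − 0.04193×2.19×1159.6 = -54.30 mGal
Difference = -54.30 − (93.00) = -147.30 mGal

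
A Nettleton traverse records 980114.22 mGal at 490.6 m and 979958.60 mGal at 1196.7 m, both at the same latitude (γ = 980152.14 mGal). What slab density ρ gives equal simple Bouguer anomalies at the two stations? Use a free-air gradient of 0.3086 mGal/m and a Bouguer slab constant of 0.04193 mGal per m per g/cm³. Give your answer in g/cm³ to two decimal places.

2.10

Δg_obs = 979958.60 − 980114.22 = -155.62 mGal over Δh = 1196.7 − 490.6 = 706.1 m
Equal Bouguer anomalies ⇒ Δg_obs + (0.3086 − 0.04193ρ)·Δh = 0
0.3086 − 0.04193ρ = −Δg_obs/Δh = 0.22039
ρ = (0.3086 − 0.22039) / 0.04193 = 2.10 g/cm³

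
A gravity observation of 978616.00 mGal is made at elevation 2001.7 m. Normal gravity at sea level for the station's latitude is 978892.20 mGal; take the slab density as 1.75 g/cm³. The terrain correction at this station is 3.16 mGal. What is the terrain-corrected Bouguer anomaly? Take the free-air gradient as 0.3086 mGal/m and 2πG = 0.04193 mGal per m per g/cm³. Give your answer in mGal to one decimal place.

197.8

Free-air correction = 0.3086 × 2001.7 = 617.72 mGal
Free-air anomaly = 978616.00 − 978892.20 + (617.72) = 341.52 mGal
Bouguer slab correction = 0.04193 × 1.75 × 2001.7 = 146.88 mGal
Simple Bouguer anomaly = 341.52 − (146.88) = 194.64 mGal
Complete Bouguer anomaly = 194.64 + 3.16 = 197.80 mGal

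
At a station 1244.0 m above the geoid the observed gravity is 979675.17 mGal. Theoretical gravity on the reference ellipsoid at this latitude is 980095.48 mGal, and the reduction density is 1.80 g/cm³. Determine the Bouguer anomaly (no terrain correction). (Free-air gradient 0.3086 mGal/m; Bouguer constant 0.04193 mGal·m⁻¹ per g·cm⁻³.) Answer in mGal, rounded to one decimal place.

-130.3

Free-air correction = 0.3086 × 1244.0 = 383.90 mGal
Free-air anomaly = 979675.17 − 980095.48 + (383.90) = -36.41 mGal
Bouguer slab correction = 0.04193 × 1.80 × 1244.0 = 93.89 mGal
Simple Bouguer anomaly = -36.41 − (93.89) = -130.30 mGal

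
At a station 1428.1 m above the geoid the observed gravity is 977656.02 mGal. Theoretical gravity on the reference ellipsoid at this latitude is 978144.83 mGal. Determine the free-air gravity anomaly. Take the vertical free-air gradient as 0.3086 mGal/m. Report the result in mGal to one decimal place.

Free-air correction = 0.3086 × 1428.1 = 440.71 mGal
Free-air anomaly = 977656.02 − 978144.83 + (440.71) = -48.10 mGal

-48.1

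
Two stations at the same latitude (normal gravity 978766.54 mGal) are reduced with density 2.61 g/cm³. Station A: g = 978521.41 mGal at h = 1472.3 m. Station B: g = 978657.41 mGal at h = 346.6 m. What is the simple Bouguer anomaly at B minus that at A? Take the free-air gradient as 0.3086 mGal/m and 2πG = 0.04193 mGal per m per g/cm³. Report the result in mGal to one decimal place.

Δg_SB(A) = 978521.41 − 978766.54 + 0.3086×1472.3 − 0.04193×2.61×1472.3 = 48.10 mGal
Δg_SB(B) = 978657.41 − 978766.54 + 0.3086×346.6 − 0.04193×2.61×346.6 = -40.10 mGal
Difference = -40.10 − (48.10) = -88.20 mGal

-88.2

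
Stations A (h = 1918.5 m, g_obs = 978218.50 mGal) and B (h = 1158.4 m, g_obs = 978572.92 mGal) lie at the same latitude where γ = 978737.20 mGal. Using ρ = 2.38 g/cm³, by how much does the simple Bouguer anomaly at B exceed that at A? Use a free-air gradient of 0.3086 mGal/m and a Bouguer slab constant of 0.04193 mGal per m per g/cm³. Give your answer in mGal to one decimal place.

Δg_SB(A) = 978218.50 − 978737.20 + 0.3086×1918.5 − 0.04193×2.38×1918.5 = -118.10 mGal
Δg_SB(B) = 978572.92 − 978737.20 + 0.3086×1158.4 − 0.04193×2.38×1158.4 = 77.60 mGal
Difference = 77.60 − (-118.10) = 195.70 mGal

195.7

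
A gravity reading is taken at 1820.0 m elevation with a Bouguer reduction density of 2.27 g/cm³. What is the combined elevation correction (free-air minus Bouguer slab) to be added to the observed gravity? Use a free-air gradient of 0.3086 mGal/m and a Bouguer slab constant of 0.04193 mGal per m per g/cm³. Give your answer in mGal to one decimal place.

Combined gradient = 0.3086 − 0.04193 × 2.27 = 0.2134189 mGal/m
Combined elevation correction = 0.2134189 × 1820.0 = 388.4 mGal

388.4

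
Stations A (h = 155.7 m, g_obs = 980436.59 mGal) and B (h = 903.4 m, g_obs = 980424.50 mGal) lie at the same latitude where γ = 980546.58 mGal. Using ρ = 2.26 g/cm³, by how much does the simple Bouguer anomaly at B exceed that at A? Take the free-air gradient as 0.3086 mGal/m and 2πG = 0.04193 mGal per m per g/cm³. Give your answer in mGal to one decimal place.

147.8

Δg_SB(A) = 980436.59 − 980546.58 + 0.3086×155.7 − 0.04193×2.26×155.7 = -76.70 mGal
Δg_SB(B) = 980424.50 − 980546.58 + 0.3086×903.4 − 0.04193×2.26×903.4 = 71.10 mGal
Difference = 71.10 − (-76.70) = 147.80 mGal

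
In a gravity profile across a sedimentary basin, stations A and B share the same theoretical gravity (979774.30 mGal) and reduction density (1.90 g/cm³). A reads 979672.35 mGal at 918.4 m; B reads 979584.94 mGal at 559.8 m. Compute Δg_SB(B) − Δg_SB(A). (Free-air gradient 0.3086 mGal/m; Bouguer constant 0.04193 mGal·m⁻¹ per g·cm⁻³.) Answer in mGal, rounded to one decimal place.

Δg_SB(A) = 979672.35 − 979774.30 + 0.3086×918.4 − 0.04193×1.90×918.4 = 108.30 mGal
Δg_SB(B) = 979584.94 − 979774.30 + 0.3086×559.8 − 0.04193×1.90×559.8 = -61.20 mGal
Difference = -61.20 − (108.30) = -169.50 mGal

-169.5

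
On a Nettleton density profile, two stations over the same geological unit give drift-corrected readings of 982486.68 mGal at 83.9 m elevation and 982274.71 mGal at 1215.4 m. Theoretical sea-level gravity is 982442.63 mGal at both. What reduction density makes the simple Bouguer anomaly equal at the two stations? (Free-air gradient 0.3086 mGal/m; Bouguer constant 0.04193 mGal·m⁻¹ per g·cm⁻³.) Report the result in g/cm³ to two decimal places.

2.89

Δg_obs = 982274.71 − 982486.68 = -211.97 mGal over Δh = 1215.4 − 83.9 = 1131.5 m
Equal Bouguer anomalies ⇒ Δg_obs + (0.3086 − 0.04193ρ)·Δh = 0
0.3086 − 0.04193ρ = −Δg_obs/Δh = 0.18734
ρ = (0.3086 − 0.18734) / 0.04193 = 2.89 g/cm³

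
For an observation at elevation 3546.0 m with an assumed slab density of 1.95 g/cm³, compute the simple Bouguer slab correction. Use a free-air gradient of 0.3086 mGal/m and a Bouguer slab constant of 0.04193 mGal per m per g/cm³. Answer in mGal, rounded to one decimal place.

289.9

Bouguer slab correction = 0.04193 × 1.95 × 3546.0 = 289.9 mGal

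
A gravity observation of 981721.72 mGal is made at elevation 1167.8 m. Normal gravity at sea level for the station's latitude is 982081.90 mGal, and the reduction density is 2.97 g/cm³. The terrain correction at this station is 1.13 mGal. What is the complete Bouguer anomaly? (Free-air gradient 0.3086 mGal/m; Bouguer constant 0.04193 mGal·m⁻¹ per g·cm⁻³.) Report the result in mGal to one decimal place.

Free-air correction = 0.3086 × 1167.8 = 360.38 mGal
Free-air anomaly = 981721.72 − 982081.90 + (360.38) = 0.20 mGal
Bouguer slab correction = 0.04193 × 2.97 × 1167.8 = 145.43 mGal
Simple Bouguer anomaly = 0.20 − (145.43) = -145.23 mGal
Complete Bouguer anomaly = -145.23 + 1.13 = -144.10 mGal

-144.1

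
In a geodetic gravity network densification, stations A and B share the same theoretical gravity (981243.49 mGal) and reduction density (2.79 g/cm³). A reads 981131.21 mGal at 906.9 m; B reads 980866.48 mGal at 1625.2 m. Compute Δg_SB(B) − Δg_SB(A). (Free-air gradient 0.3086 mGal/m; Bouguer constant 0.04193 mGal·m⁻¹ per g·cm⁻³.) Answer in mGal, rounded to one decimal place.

Δg_SB(A) = 981131.21 − 981243.49 + 0.3086×906.9 − 0.04193×2.79×906.9 = 61.50 mGal
Δg_SB(B) = 980866.48 − 981243.49 + 0.3086×1625.2 − 0.04193×2.79×1625.2 = -65.60 mGal
Difference = -65.60 − (61.50) = -127.10 mGal

-127.1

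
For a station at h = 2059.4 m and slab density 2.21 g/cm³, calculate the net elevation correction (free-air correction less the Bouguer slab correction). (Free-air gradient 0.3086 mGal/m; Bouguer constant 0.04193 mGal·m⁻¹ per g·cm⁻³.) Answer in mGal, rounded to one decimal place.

444.7

Combined gradient = 0.3086 − 0.04193 × 2.21 = 0.2159347 mGal/m
Combined elevation correction = 0.2159347 × 2059.4 = 444.7 mGal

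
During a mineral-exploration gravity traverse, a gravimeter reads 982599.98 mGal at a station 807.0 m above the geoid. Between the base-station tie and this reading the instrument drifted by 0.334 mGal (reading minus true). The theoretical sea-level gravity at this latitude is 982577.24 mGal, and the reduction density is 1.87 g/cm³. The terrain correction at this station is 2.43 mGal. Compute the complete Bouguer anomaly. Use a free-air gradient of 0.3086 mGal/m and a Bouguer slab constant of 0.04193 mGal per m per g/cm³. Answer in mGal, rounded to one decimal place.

Drift-corrected reading = 982599.98 − (0.334) = 982599.646 mGal
Free-air correction = 0.3086 × 807.0 = 249.04 mGal
Free-air anomaly = 982599.646 − 982577.24 + (249.04) = 271.446 mGal
Bouguer slab correction = 0.04193 × 1.87 × 807.0 = 63.28 mGal
Simple Bouguer anomaly = 271.446 − (63.28) = 208.166 mGal
Complete Bouguer anomaly = 208.166 + 2.43 = 210.596 mGal

210.6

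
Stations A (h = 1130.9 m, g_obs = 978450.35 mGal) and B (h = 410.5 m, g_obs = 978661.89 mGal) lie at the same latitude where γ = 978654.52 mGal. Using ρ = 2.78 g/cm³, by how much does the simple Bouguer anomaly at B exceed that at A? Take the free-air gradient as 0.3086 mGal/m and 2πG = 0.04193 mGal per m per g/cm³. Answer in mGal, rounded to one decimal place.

Δg_SB(A) = 978450.35 − 978654.52 + 0.3086×1130.9 − 0.04193×2.78×1130.9 = 13.00 mGal
Δg_SB(B) = 978661.89 − 978654.52 + 0.3086×410.5 − 0.04193×2.78×410.5 = 86.20 mGal
Difference = 86.20 − (13.00) = 73.20 mGal

73.2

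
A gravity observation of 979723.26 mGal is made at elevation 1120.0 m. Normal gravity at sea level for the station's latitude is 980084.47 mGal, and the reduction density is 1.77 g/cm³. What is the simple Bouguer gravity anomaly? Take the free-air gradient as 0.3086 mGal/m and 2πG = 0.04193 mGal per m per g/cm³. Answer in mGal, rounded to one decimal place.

Free-air correction = 0.3086 × 1120.0 = 345.63 mGal
Free-air anomaly = 979723.26 − 980084.47 + (345.63) = -15.58 mGal
Bouguer slab correction = 0.04193 × 1.77 × 1120.0 = 83.12 mGal
Simple Bouguer anomaly = -15.58 − (83.12) = -98.70 mGal

-98.7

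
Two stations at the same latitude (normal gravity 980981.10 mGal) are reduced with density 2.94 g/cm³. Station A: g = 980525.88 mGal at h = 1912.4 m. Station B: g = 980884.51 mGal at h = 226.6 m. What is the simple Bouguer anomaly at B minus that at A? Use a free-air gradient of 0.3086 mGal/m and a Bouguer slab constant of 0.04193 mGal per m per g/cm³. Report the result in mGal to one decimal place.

46.2

Δg_SB(A) = 980525.88 − 980981.10 + 0.3086×1912.4 − 0.04193×2.94×1912.4 = -100.80 mGal
Δg_SB(B) = 980884.51 − 980981.10 + 0.3086×226.6 − 0.04193×2.94×226.6 = -54.60 mGal
Difference = -54.60 − (-100.80) = 46.20 mGal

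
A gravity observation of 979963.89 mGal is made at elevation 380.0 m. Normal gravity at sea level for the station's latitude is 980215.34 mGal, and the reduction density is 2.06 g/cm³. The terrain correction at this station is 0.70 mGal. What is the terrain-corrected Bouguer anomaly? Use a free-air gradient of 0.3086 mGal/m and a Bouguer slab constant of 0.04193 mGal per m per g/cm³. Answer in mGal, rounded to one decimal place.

-166.3

Free-air correction = 0.3086 × 380.0 = 117.27 mGal
Free-air anomaly = 979963.89 − 980215.34 + (117.27) = -134.18 mGal
Bouguer slab correction = 0.04193 × 2.06 × 380.0 = 32.82 mGal
Simple Bouguer anomaly = -134.18 − (32.82) = -167.00 mGal
Complete Bouguer anomaly = -167.00 + 0.70 = -166.30 mGal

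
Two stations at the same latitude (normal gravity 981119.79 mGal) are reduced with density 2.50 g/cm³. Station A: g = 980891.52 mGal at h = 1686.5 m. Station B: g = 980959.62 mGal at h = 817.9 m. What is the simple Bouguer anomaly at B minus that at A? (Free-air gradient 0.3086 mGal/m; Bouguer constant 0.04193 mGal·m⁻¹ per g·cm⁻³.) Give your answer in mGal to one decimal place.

Δg_SB(A) = 980891.52 − 981119.79 + 0.3086×1686.5 − 0.04193×2.50×1686.5 = 115.40 mGal
Δg_SB(B) = 980959.62 − 981119.79 + 0.3086×817.9 − 0.04193×2.50×817.9 = 6.50 mGal
Difference = 6.50 − (115.40) = -108.90 mGal

-108.9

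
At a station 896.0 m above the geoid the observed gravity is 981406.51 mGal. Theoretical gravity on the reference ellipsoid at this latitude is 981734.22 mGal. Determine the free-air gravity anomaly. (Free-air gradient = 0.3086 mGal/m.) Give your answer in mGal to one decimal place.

Free-air correction = 0.3086 × 896.0 = 276.51 mGal
Free-air anomaly = 981406.51 − 981734.22 + (276.51) = -51.20 mGal

-51.2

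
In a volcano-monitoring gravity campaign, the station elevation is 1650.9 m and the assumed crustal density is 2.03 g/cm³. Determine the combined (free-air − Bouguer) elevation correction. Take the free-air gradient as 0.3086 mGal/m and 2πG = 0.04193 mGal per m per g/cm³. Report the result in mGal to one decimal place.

368.9

Combined gradient = 0.3086 − 0.04193 × 2.03 = 0.2234821 mGal/m
Combined elevation correction = 0.2234821 × 1650.9 = 368.9 mGal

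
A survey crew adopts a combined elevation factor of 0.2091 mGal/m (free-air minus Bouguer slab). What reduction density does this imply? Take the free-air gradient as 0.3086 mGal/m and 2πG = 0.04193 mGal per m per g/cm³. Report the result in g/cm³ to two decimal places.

2.37

0.2091 = 0.3086 − 0.04193 × ρ
ρ = (0.3086 − 0.2091) / 0.04193 = 2.37 g/cm³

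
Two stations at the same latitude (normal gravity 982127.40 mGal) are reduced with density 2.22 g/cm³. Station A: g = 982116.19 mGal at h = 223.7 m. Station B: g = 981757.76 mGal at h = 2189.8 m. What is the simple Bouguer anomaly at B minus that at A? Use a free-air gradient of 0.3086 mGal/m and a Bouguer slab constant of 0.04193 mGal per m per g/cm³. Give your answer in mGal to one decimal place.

65.3

Δg_SB(A) = 982116.19 − 982127.40 + 0.3086×223.7 − 0.04193×2.22×223.7 = 37.00 mGal
Δg_SB(B) = 981757.76 − 982127.40 + 0.3086×2189.8 − 0.04193×2.22×2189.8 = 102.30 mGal
Difference = 102.30 − (37.00) = 65.30 mGal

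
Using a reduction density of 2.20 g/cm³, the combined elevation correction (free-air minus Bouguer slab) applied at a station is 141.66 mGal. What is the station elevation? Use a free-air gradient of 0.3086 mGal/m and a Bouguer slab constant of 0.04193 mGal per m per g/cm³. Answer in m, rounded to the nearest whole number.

Combined gradient = 0.3086 − 0.04193 × 2.20 = 0.2163540 mGal/m
h = 141.66 / 0.2163540 = 654.76 m

655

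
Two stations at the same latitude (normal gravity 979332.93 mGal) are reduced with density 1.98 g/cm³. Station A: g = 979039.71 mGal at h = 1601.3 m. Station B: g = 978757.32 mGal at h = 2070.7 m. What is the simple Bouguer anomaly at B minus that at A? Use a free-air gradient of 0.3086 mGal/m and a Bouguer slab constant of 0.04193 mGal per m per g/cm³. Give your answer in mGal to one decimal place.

-176.5

Δg_SB(A) = 979039.71 − 979332.93 + 0.3086×1601.3 − 0.04193×1.98×1601.3 = 68.00 mGal
Δg_SB(B) = 978757.32 − 979332.93 + 0.3086×2070.7 − 0.04193×1.98×2070.7 = -108.50 mGal
Difference = -108.50 − (68.00) = -176.50 mGal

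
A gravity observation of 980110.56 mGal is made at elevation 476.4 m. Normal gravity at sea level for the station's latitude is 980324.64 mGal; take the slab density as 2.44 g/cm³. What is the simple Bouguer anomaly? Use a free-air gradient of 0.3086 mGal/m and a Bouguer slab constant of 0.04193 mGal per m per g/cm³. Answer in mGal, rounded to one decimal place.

Free-air correction = 0.3086 × 476.4 = 147.02 mGal
Free-air anomaly = 980110.56 − 980324.64 + (147.02) = -67.06 mGal
Bouguer slab correction = 0.04193 × 2.44 × 476.4 = 48.74 mGal
Simple Bouguer anomaly = -67.06 − (48.74) = -115.80 mGal

-115.8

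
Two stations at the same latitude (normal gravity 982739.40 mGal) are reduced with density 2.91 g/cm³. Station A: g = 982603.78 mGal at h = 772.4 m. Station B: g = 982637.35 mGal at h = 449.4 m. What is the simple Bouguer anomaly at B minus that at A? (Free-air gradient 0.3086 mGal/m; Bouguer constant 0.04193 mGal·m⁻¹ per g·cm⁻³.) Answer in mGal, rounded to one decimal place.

-26.7

Δg_SB(A) = 982603.78 − 982739.40 + 0.3086×772.4 − 0.04193×2.91×772.4 = 8.50 mGal
Δg_SB(B) = 982637.35 − 982739.40 + 0.3086×449.4 − 0.04193×2.91×449.4 = -18.20 mGal
Difference = -18.20 − (8.50) = -26.70 mGal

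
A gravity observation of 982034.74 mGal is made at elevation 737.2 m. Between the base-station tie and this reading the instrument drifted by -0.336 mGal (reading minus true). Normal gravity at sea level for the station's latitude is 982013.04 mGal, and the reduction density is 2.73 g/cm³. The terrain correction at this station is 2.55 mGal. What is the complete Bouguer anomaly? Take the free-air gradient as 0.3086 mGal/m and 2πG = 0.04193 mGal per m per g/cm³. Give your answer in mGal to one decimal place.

Drift-corrected reading = 982034.74 − (-0.336) = 982035.076 mGal
Free-air correction = 0.3086 × 737.2 = 227.50 mGal
Free-air anomaly = 982035.076 − 982013.04 + (227.50) = 249.536 mGal
Bouguer slab correction = 0.04193 × 2.73 × 737.2 = 84.39 mGal
Simple Bouguer anomaly = 249.536 − (84.39) = 165.146 mGal
Complete Bouguer anomaly = 165.146 + 2.55 = 167.696 mGal

167.7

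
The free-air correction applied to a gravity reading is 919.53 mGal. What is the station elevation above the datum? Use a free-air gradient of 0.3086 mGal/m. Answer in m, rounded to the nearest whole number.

2980

h = 919.53 / 0.3086 = 2979.68 m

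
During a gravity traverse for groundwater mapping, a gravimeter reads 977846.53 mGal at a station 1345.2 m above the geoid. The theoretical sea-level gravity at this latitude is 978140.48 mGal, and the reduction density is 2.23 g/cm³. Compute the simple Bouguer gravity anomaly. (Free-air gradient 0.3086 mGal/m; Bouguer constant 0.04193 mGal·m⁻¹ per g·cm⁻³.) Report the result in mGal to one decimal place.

-4.6

Free-air correction = 0.3086 × 1345.2 = 415.13 mGal
Free-air anomaly = 977846.53 − 978140.48 + (415.13) = 121.18 mGal
Bouguer slab correction = 0.04193 × 2.23 × 1345.2 = 125.78 mGal
Simple Bouguer anomaly = 121.18 − (125.78) = -4.60 mGal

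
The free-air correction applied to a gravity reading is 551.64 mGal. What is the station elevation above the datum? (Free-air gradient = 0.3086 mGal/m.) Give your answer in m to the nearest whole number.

h = 551.64 / 0.3086 = 1787.56 m

1788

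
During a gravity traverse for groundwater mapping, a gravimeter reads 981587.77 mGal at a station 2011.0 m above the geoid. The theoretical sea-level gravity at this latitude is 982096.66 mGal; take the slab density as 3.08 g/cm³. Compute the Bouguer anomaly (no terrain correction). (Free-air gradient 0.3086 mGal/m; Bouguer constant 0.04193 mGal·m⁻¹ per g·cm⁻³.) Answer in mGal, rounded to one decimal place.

Free-air correction = 0.3086 × 2011.0 = 620.59 mGal
Free-air anomaly = 981587.77 − 982096.66 + (620.59) = 111.70 mGal
Bouguer slab correction = 0.04193 × 3.08 × 2011.0 = 259.71 mGal
Simple Bouguer anomaly = 111.70 − (259.71) = -148.01 mGal

-148.0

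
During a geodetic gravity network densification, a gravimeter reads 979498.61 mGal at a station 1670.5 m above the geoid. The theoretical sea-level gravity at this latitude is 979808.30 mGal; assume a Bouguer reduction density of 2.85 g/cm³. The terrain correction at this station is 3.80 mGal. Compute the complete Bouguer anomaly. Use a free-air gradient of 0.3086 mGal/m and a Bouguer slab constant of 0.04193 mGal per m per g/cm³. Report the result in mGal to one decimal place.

Free-air correction = 0.3086 × 1670.5 = 515.52 mGal
Free-air anomaly = 979498.61 − 979808.30 + (515.52) = 205.83 mGal
Bouguer slab correction = 0.04193 × 2.85 × 1670.5 = 199.63 mGal
Simple Bouguer anomaly = 205.83 − (199.63) = 6.20 mGal
Complete Bouguer anomaly = 6.20 + 3.80 = 10.00 mGal

10.0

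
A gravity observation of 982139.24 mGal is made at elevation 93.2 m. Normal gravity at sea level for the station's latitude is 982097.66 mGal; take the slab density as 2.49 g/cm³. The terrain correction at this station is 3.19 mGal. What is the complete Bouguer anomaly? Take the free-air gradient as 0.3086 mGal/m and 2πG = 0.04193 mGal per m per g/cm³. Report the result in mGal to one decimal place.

Free-air correction = 0.3086 × 93.2 = 28.76 mGal
Free-air anomaly = 982139.24 − 982097.66 + (28.76) = 70.34 mGal
Bouguer slab correction = 0.04193 × 2.49 × 93.2 = 9.73 mGal
Simple Bouguer anomaly = 70.34 − (9.73) = 60.61 mGal
Complete Bouguer anomaly = 60.61 + 3.19 = 63.80 mGal

63.8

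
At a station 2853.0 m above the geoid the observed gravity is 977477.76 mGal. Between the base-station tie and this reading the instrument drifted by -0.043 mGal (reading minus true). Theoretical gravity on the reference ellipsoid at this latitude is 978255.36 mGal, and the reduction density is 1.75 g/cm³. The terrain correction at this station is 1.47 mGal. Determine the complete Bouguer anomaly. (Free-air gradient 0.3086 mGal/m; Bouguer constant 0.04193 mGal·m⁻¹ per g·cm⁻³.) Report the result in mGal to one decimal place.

-105.0

Drift-corrected reading = 977477.76 − (-0.043) = 977477.803 mGal
Free-air correction = 0.3086 × 2853.0 = 880.44 mGal
Free-air anomaly = 977477.803 − 978255.36 + (880.44) = 102.883 mGal
Bouguer slab correction = 0.04193 × 1.75 × 2853.0 = 209.35 mGal
Simple Bouguer anomaly = 102.883 − (209.35) = -106.467 mGal
Complete Bouguer anomaly = -106.467 + 1.47 = -104.997 mGal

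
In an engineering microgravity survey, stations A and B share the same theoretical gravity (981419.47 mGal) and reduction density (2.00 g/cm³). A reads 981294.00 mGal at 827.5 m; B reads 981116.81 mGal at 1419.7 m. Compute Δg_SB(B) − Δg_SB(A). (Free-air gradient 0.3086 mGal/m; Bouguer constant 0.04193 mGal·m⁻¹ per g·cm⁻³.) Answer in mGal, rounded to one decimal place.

-44.1

Δg_SB(A) = 981294.00 − 981419.47 + 0.3086×827.5 − 0.04193×2.00×827.5 = 60.50 mGal
Δg_SB(B) = 981116.81 − 981419.47 + 0.3086×1419.7 − 0.04193×2.00×1419.7 = 16.40 mGal
Difference = 16.40 − (60.50) = -44.10 mGal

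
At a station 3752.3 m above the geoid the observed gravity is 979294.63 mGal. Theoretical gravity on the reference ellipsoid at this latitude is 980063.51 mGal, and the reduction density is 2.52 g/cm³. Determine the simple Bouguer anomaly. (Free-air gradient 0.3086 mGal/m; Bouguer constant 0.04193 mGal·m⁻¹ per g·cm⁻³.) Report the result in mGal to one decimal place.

Free-air correction = 0.3086 × 3752.3 = 1157.96 mGal
Free-air anomaly = 979294.63 − 980063.51 + (1157.96) = 389.08 mGal
Bouguer slab correction = 0.04193 × 2.52 × 3752.3 = 396.48 mGal
Simple Bouguer anomaly = 389.08 − (396.48) = -7.40 mGal

-7.4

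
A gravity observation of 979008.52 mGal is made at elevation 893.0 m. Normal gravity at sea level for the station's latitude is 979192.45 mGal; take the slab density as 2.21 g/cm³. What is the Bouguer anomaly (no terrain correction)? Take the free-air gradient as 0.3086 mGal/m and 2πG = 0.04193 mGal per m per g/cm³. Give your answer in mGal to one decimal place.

Free-air correction = 0.3086 × 893.0 = 275.58 mGal
Free-air anomaly = 979008.52 − 979192.45 + (275.58) = 91.65 mGal
Bouguer slab correction = 0.04193 × 2.21 × 893.0 = 82.75 mGal
Simple Bouguer anomaly = 91.65 − (82.75) = 8.90 mGal

8.9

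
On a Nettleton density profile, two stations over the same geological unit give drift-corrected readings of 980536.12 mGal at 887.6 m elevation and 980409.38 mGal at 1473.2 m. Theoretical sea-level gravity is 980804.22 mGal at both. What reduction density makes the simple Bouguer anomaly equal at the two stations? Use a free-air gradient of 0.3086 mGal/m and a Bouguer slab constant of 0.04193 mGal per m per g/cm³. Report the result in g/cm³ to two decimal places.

Δg_obs = 980409.38 − 980536.12 = -126.74 mGal over Δh = 1473.2 − 887.6 = 585.6 m
Equal Bouguer anomalies ⇒ Δg_obs + (0.3086 − 0.04193ρ)·Δh = 0
0.3086 − 0.04193ρ = −Δg_obs/Δh = 0.21643
ρ = (0.3086 − 0.21643) / 0.04193 = 2.20 g/cm³

2.20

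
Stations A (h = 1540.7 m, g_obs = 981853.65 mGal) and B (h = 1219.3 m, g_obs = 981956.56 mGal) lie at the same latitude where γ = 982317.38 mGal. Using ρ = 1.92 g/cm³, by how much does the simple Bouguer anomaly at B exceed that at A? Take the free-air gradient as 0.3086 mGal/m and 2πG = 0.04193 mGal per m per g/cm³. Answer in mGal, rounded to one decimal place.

29.6

Δg_SB(A) = 981853.65 − 982317.38 + 0.3086×1540.7 − 0.04193×1.92×1540.7 = -112.30 mGal
Δg_SB(B) = 981956.56 − 982317.38 + 0.3086×1219.3 − 0.04193×1.92×1219.3 = -82.70 mGal
Difference = -82.70 − (-112.30) = 29.60 mGal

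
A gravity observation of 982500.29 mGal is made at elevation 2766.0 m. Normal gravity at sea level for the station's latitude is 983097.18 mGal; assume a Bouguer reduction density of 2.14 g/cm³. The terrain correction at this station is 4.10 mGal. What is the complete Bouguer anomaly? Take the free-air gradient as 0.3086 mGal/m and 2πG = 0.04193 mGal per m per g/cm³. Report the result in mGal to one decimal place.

Free-air correction = 0.3086 × 2766.0 = 853.59 mGal
Free-air anomaly = 982500.29 − 983097.18 + (853.59) = 256.70 mGal
Bouguer slab correction = 0.04193 × 2.14 × 2766.0 = 248.19 mGal
Simple Bouguer anomaly = 256.70 − (248.19) = 8.51 mGal
Complete Bouguer anomaly = 8.51 + 4.10 = 12.61 mGal

12.6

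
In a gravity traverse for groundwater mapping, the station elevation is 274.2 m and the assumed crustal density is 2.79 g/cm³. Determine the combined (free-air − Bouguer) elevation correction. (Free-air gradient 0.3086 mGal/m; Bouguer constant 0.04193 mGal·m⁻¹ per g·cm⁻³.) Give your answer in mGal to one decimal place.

52.5

Combined gradient = 0.3086 − 0.04193 × 2.79 = 0.1916153 mGal/m
Combined elevation correction = 0.1916153 × 274.2 = 52.5 mGal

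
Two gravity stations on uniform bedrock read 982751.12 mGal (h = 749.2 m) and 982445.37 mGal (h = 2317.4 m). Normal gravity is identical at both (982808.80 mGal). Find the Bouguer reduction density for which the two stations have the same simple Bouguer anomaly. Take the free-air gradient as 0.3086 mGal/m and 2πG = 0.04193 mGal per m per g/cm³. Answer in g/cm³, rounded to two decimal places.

Δg_obs = 982445.37 − 982751.12 = -305.75 mGal over Δh = 2317.4 − 749.2 = 1568.2 m
Equal Bouguer anomalies ⇒ Δg_obs + (0.3086 − 0.04193ρ)·Δh = 0
0.3086 − 0.04193ρ = −Δg_obs/Δh = 0.19497
ρ = (0.3086 − 0.19497) / 0.04193 = 2.71 g/cm³

2.71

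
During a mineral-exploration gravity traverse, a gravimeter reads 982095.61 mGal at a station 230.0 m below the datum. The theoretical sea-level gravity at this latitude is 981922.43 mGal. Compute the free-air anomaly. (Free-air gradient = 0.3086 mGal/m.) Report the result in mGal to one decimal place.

Free-air correction = 0.3086 × -230.0 = -70.98 mGal
Free-air anomaly = 982095.61 − 981922.43 + (-70.98) = 102.20 mGal

102.2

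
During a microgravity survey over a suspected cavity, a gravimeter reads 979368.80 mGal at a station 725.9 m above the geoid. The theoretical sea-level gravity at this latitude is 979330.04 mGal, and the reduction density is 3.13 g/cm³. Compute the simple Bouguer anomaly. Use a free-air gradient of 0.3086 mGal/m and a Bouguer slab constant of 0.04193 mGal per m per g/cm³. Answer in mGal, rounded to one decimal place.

167.5

Free-air correction = 0.3086 × 725.9 = 224.01 mGal
Free-air anomaly = 979368.80 − 979330.04 + (224.01) = 262.77 mGal
Bouguer slab correction = 0.04193 × 3.13 × 725.9 = 95.27 mGal
Simple Bouguer anomaly = 262.77 − (95.27) = 167.50 mGal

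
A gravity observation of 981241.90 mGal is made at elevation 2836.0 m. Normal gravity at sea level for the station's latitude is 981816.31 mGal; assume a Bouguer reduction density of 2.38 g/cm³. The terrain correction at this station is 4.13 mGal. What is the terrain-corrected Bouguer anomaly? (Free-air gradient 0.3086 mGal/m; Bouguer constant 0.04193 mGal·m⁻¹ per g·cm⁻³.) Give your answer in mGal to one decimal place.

21.9

Free-air correction = 0.3086 × 2836.0 = 875.19 mGal
Free-air anomaly = 981241.90 − 981816.31 + (875.19) = 300.78 mGal
Bouguer slab correction = 0.04193 × 2.38 × 2836.0 = 283.01 mGal
Simple Bouguer anomaly = 300.78 − (283.01) = 17.77 mGal
Complete Bouguer anomaly = 17.77 + 4.13 = 21.90 mGal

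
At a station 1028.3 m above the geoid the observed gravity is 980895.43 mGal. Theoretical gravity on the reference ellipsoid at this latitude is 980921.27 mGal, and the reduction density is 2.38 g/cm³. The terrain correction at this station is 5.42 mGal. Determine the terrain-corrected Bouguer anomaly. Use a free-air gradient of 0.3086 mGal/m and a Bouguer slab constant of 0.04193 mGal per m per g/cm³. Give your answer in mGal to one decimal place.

194.3

Free-air correction = 0.3086 × 1028.3 = 317.33 mGal
Free-air anomaly = 980895.43 − 980921.27 + (317.33) = 291.49 mGal
Bouguer slab correction = 0.04193 × 2.38 × 1028.3 = 102.62 mGal
Simple Bouguer anomaly = 291.49 − (102.62) = 188.87 mGal
Complete Bouguer anomaly = 188.87 + 5.42 = 194.29 mGal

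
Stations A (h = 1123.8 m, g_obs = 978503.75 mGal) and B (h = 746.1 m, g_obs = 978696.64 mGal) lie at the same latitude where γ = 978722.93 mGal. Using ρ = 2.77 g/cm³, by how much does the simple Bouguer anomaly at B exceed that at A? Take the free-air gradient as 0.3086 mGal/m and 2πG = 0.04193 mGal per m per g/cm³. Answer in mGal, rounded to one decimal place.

120.2

Δg_SB(A) = 978503.75 − 978722.93 + 0.3086×1123.8 − 0.04193×2.77×1123.8 = -2.90 mGal
Δg_SB(B) = 978696.64 − 978722.93 + 0.3086×746.1 − 0.04193×2.77×746.1 = 117.30 mGal
Difference = 117.30 − (-2.90) = 120.20 mGal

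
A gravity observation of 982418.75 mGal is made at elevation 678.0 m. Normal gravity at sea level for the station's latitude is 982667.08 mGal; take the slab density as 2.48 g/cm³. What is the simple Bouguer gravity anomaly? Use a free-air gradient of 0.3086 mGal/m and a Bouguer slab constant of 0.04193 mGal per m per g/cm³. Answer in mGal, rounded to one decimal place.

Free-air correction = 0.3086 × 678.0 = 209.23 mGal
Free-air anomaly = 982418.75 − 982667.08 + (209.23) = -39.10 mGal
Bouguer slab correction = 0.04193 × 2.48 × 678.0 = 70.50 mGal
Simple Bouguer anomaly = -39.10 − (70.50) = -109.60 mGal

-109.6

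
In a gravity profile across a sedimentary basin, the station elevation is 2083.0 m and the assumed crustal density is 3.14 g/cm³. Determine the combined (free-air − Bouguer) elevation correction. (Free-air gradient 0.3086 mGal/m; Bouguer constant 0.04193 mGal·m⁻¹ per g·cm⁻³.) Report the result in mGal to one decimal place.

368.6

Combined gradient = 0.3086 − 0.04193 × 3.14 = 0.1769398 mGal/m
Combined elevation correction = 0.1769398 × 2083.0 = 368.6 mGal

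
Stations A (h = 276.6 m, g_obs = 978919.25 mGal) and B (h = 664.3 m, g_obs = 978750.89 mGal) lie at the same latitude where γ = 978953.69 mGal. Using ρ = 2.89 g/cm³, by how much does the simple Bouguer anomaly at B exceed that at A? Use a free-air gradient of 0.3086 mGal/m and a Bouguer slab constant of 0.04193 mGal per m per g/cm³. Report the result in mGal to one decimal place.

Δg_SB(A) = 978919.25 − 978953.69 + 0.3086×276.6 − 0.04193×2.89×276.6 = 17.40 mGal
Δg_SB(B) = 978750.89 − 978953.69 + 0.3086×664.3 − 0.04193×2.89×664.3 = -78.30 mGal
Difference = -78.30 − (17.40) = -95.70 mGal

-95.7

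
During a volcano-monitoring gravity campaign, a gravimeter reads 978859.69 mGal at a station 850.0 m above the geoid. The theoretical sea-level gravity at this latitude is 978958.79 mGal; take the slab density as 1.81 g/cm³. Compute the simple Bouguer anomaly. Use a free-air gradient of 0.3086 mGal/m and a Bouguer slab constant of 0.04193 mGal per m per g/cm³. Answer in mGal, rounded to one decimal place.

98.7

Free-air correction = 0.3086 × 850.0 = 262.31 mGal
Free-air anomaly = 978859.69 − 978958.79 + (262.31) = 163.21 mGal
Bouguer slab correction = 0.04193 × 1.81 × 850.0 = 64.51 mGal
Simple Bouguer anomaly = 163.21 − (64.51) = 98.70 mGal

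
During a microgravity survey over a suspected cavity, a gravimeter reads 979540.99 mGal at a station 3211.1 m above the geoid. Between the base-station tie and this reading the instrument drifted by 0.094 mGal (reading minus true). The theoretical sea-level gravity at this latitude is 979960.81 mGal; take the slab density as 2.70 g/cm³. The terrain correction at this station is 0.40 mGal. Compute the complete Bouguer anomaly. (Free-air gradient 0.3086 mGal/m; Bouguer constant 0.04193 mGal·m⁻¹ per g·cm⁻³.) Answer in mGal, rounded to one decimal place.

Drift-corrected reading = 979540.99 − (0.094) = 979540.896 mGal
Free-air correction = 0.3086 × 3211.1 = 990.95 mGal
Free-air anomaly = 979540.896 − 979960.81 + (990.95) = 571.036 mGal
Bouguer slab correction = 0.04193 × 2.70 × 3211.1 = 363.53 mGal
Simple Bouguer anomaly = 571.036 − (363.53) = 207.506 mGal
Complete Bouguer anomaly = 207.506 + 0.40 = 207.906 mGal

207.9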